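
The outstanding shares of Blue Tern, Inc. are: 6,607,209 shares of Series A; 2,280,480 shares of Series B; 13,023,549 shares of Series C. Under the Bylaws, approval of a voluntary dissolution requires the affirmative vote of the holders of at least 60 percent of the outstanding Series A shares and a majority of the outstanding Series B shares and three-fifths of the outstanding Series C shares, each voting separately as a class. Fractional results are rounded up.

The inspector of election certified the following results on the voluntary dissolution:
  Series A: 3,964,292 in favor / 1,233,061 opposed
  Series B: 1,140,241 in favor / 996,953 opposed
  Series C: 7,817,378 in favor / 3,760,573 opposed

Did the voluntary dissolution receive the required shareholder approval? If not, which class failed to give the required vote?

Not approved — the Series A shares did not give the required vote.

Series A: 3/5 of 6607209 = 3964325.40, rounded up to 3964326; 3,964,326 required, 3,964,292 in favor — not approved.
Series B: a majority of 2280480 is 1140241; 1,140,241 required, 1,140,241 in favor — approved.
Series C: 3/5 of 13023549 = 7814129.40, rounded up to 7814130; 7,814,130 required, 7,817,378 in favor — approved.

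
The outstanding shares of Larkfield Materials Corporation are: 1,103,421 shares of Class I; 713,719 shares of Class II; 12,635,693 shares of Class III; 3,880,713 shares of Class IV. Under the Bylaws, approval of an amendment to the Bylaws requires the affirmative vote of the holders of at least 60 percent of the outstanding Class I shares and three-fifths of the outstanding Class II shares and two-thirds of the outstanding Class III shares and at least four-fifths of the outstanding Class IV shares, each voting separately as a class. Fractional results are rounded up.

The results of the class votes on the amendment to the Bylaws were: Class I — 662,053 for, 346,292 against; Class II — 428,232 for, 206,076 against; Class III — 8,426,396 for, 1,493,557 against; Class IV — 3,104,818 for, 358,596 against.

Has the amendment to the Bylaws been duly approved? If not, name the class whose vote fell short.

Approved — every class gave the required vote.

Class I: 3/5 of 1103421 = 662052.60, rounded up to 662053; 662,053 required, 662,053 in favor — approved.
Class II: 3/5 of 713719 = 428231.40, rounded up to 428232; 428,232 required, 428,232 in favor — approved.
Class III: 2/3 of 12635693 = 8423795.33, rounded up to 8423796; 8,423,796 required, 8,426,396 in favor — approved.
Class IV: 4/5 of 3880713 = 3104570.40, rounded up to 3104571; 3,104,571 required, 3,104,818 in favor — approved.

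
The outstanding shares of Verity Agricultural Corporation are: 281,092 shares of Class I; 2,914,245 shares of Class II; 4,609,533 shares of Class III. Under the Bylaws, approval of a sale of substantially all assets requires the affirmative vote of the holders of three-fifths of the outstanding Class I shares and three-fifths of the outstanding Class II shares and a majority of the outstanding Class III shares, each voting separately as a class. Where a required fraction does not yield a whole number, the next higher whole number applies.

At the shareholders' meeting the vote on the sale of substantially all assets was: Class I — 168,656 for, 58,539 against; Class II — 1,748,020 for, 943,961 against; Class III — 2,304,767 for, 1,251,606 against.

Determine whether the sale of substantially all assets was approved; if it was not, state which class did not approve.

Class I: 3/5 of 281092 = 168655.20, rounded up to 168656; 168,656 required, 168,656 in favor — approved.
Class II: 3/5 of 2914245 = 1748547; 1,748,547 required, 1,748,020 in favor — not approved.
Class III: a majority of 4609533 is 2304767; 2,304,767 required, 2,304,767 in favor — approved.

Not approved — the Class II shares did not give the required vote.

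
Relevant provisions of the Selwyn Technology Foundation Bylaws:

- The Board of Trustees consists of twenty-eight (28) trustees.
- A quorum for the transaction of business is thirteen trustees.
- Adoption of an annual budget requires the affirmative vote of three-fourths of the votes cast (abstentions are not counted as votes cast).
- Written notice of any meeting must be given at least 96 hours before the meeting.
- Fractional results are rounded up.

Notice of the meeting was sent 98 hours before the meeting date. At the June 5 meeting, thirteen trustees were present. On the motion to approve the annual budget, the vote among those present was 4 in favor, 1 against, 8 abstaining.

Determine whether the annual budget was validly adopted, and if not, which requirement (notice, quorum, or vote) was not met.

Notice: 98 hours given; 96 required (98 ≥ 96). Satisfied.
Quorum: 13 present; quorum is 13. Satisfied.
Vote: the annual budget requires three-fourths of the votes cast (13 present − 8 abstaining = 5). 3/4 of 5 = 3.75, rounded up to 4, so 4 affirmative votes are needed; 4 voted in favor. Satisfied.

Valid — all requirements satisfied.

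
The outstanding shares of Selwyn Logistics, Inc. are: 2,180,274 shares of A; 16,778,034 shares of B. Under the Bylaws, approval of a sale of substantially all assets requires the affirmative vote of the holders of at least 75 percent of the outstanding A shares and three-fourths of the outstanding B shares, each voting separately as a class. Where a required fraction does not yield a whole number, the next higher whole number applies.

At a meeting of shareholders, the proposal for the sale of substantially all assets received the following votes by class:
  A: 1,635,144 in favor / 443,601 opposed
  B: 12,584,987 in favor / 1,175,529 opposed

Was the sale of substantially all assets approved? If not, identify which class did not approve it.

Not approved — the A shares did not give the required vote.

A: 3/4 of 2180274 = 1635205.50, rounded up to 1635206; 1,635,206 required, 1,635,144 in favor — not approved.
B: 3/4 of 16778034 = 12583525.50, rounded up to 12583526; 12,583,526 required, 12,584,987 in favor — approved.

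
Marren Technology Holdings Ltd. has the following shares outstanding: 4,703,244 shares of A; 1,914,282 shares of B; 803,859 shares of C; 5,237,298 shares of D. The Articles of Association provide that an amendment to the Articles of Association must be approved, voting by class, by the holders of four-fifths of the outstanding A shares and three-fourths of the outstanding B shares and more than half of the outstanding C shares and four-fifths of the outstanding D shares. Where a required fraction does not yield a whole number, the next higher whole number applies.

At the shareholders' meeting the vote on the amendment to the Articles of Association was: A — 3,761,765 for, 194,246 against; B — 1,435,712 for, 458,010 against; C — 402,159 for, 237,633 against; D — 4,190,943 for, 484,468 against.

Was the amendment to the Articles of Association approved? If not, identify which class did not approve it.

Not approved — the A shares did not give the required vote.

A: 4/5 of 4703244 = 3762595.20, rounded up to 3762596; 3,762,596 required, 3,761,765 in favor — not approved.
B: 3/4 of 1914282 = 1435711.50, rounded up to 1435712; 1,435,712 required, 1,435,712 in favor — approved.
C: a majority of 803859 is 401930; 401,930 required, 402,159 in favor — approved.
D: 4/5 of 5237298 = 4189838.40, rounded up to 4189839; 4,189,839 required, 4,190,943 in favor — approved.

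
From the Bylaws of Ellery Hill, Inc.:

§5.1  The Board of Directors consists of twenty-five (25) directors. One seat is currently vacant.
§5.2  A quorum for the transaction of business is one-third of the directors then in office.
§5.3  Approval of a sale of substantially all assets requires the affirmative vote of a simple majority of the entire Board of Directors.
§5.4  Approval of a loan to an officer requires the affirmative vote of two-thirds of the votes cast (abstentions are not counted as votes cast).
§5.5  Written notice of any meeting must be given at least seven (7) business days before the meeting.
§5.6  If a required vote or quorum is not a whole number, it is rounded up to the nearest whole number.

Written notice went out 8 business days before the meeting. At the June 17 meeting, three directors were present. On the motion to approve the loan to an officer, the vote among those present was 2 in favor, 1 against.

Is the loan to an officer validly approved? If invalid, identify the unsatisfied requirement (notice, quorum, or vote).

Notice: 8 business days given; 7 required (8 ≥ 7). Satisfied.
Quorum: 3 present; quorum is 8. Not satisfied.
Vote: the loan to an officer requires two-thirds of the votes cast (3). 2/3 of 3 = 2, so 2 affirmative votes are needed; 2 voted in favor. Satisfied. (Moot — without a quorum no business can be validly transacted.)

Invalid — quorum requirement not satisfied.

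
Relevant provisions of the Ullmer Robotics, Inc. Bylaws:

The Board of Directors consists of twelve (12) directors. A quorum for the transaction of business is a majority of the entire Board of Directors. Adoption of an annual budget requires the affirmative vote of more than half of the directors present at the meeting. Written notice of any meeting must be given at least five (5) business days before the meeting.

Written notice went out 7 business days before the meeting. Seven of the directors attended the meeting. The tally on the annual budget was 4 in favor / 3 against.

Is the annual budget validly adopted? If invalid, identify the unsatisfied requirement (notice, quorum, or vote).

Valid — all requirements satisfied.

Notice: 7 business days given; 5 required (7 ≥ 5). Satisfied.
Quorum: 7 present; quorum is 7. Satisfied.
Vote: the annual budget requires a majority of the directors present (7). A majority of 7 is 4, so 4 affirmative votes are needed; 4 voted in favor. Satisfied.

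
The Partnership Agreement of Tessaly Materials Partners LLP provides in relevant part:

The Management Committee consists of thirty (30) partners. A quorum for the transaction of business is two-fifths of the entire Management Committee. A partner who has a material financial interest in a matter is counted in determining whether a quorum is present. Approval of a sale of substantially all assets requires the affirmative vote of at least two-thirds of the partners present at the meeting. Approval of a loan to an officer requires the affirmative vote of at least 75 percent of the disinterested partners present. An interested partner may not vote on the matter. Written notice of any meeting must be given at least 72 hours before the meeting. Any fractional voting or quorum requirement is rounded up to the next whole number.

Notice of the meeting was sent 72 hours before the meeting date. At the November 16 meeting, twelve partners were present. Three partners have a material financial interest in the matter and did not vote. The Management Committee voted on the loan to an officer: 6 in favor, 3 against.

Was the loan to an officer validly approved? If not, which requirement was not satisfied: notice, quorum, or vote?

Notice: 72 hours given; 72 required (72 ≥ 72). Satisfied.
Quorum: 12 present (interested partners count toward quorum); quorum is 12. Satisfied.
Vote: the loan to an officer requires three-fourths of the disinterested partners present (12 − 3 = 9). 3/4 of 9 = 6.75, rounded up to 7, so 7 affirmative votes are needed; 6 voted in favor. Not satisfied.

Invalid — vote requirement not satisfied.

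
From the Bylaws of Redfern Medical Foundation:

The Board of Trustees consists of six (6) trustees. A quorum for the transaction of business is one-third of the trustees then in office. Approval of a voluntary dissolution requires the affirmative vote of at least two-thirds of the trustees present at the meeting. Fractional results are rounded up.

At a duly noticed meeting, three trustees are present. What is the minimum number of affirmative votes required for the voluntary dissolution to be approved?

The voluntary dissolution requires two-thirds of the trustees present (3).
2/3 of 3 = 2.

2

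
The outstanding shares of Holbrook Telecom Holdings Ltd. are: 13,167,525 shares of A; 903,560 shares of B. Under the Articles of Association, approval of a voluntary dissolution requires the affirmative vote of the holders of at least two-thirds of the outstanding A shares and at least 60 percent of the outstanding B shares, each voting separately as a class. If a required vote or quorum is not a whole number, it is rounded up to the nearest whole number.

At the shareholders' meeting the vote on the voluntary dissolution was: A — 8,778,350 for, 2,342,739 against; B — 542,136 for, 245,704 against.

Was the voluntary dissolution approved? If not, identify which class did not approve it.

Approved — every class gave the required vote.

A: 2/3 of 13167525 = 8778350; 8,778,350 required, 8,778,350 in favor — approved.
B: 3/5 of 903560 = 542136; 542,136 required, 542,136 in favor — approved.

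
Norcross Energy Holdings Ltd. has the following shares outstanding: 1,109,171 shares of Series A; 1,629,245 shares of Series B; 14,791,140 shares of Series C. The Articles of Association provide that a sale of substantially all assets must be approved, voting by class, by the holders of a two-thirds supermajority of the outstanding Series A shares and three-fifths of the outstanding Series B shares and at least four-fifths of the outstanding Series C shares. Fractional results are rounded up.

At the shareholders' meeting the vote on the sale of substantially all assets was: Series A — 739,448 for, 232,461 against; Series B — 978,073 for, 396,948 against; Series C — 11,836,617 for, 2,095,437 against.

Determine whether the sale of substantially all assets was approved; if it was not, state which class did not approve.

Series A: 2/3 of 1109171 = 739447.33, rounded up to 739448; 739,448 required, 739,448 in favor — approved.
Series B: 3/5 of 1629245 = 977547; 977,547 required, 978,073 in favor — approved.
Series C: 4/5 of 14791140 = 11832912; 11,832,912 required, 11,836,617 in favor — approved.

Approved — every class gave the required vote.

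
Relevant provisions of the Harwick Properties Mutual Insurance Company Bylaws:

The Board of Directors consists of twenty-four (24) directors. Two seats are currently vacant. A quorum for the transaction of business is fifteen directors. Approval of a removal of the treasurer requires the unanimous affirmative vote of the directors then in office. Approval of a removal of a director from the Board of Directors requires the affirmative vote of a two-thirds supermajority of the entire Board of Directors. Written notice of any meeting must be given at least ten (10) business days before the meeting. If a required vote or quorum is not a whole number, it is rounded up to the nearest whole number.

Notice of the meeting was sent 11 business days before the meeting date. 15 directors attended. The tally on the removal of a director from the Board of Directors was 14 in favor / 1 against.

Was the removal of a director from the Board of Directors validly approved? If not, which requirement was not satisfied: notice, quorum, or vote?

Notice: 11 business days given; 10 required (11 ≥ 10). Satisfied.
Quorum: 15 present; quorum is 15. Satisfied.
Vote: the removal of a director from the Board of Directors requires two-thirds of the entire Board of Directors (24). 2/3 of 24 = 16, so 16 affirmative votes are needed; 14 voted in favor. Not satisfied.

Invalid — vote requirement not satisfied.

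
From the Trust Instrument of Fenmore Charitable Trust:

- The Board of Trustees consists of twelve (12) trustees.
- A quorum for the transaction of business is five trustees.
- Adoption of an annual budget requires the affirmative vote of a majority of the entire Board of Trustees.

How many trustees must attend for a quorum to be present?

5

The quorum is fixed at 5.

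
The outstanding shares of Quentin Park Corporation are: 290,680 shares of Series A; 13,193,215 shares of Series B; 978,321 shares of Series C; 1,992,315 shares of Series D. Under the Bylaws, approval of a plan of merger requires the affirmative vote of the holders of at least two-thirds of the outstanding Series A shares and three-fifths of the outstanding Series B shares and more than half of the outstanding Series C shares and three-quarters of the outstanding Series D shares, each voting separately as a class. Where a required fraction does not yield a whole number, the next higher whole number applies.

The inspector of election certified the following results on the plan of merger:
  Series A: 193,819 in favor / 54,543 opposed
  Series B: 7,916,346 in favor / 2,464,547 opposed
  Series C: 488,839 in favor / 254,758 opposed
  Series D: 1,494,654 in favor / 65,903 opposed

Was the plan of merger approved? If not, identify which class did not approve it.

Series A: 2/3 of 290680 = 193786.67, rounded up to 193787; 193,787 required, 193,819 in favor — approved.
Series B: 3/5 of 13193215 = 7915929; 7,915,929 required, 7,916,346 in favor — approved.
Series C: a majority of 978321 is 489161; 489,161 required, 488,839 in favor — not approved.
Series D: 3/4 of 1992315 = 1494236.25, rounded up to 1494237; 1,494,237 required, 1,494,654 in favor — approved.

Not approved — the Series C shares did not give the required vote.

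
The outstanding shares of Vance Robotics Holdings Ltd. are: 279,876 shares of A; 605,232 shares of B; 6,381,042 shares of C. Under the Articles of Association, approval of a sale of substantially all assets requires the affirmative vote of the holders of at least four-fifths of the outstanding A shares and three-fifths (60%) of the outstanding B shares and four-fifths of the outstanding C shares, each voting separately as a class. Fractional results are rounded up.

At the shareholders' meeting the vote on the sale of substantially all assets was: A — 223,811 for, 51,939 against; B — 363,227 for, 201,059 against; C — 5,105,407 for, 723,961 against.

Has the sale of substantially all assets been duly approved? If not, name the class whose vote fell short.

A: 4/5 of 279876 = 223900.80, rounded up to 223901; 223,901 required, 223,811 in favor — not approved.
B: 3/5 of 605232 = 363139.20, rounded up to 363140; 363,140 required, 363,227 in favor — approved.
C: 4/5 of 6381042 = 5104833.60, rounded up to 5104834; 5,104,834 required, 5,105,407 in favor — approved.

Not approved — the A shares did not give the required vote.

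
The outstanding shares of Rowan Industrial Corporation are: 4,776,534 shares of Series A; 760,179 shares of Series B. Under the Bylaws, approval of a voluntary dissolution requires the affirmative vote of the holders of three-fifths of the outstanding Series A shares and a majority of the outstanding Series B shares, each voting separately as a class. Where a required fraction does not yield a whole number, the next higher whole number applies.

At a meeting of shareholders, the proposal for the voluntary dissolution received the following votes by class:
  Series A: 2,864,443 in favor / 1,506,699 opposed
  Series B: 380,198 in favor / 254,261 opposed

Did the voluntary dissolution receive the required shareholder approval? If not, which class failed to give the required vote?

Series A: 3/5 of 4776534 = 2865920.40, rounded up to 2865921; 2,865,921 required, 2,864,443 in favor — not approved.
Series B: a majority of 760179 is 380090; 380,090 required, 380,198 in favor — approved.

Not approved — the Series A shares did not give the required vote.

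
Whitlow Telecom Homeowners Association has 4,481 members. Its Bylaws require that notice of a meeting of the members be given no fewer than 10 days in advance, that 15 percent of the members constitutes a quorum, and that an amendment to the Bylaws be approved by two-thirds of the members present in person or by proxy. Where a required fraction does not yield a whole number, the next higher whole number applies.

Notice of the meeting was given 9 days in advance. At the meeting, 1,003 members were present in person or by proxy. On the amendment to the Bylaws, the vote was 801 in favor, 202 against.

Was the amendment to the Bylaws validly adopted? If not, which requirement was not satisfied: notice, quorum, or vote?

Invalid — notice requirement not satisfied.

Notice: 9 days given; 10 required. Not satisfied.
Quorum: 15% of 4,481 = 672.15, rounded up to 673; 1,003 present. Satisfied.
Vote: requires two-thirds of those present (1,003); 2/3 of 1003 = 668.67, rounded up to 669, so 669 needed; 801 in favor. Satisfied.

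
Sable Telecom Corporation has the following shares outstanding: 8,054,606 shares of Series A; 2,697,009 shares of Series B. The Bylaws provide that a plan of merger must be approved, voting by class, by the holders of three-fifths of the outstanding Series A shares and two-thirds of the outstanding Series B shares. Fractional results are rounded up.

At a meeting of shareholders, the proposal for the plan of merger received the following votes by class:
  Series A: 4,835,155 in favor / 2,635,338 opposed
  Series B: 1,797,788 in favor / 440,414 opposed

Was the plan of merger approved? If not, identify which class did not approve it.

Not approved — the Series B shares did not give the required vote.

Series A: 3/5 of 8054606 = 4832763.60, rounded up to 4832764; 4,832,764 required, 4,835,155 in favor — approved.
Series B: 2/3 of 2697009 = 1798006; 1,798,006 required, 1,797,788 in favor — not approved.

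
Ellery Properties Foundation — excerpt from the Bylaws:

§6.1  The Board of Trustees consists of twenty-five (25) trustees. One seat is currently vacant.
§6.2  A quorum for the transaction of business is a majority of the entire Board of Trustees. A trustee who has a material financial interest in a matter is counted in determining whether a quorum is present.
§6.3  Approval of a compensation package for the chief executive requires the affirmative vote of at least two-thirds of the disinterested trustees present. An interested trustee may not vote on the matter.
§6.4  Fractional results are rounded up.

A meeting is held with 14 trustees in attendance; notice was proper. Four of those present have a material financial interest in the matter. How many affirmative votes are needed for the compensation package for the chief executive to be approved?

7

The compensation package for the chief executive requires two-thirds of the disinterested trustees present (14 − 4 = 10).
2/3 of 10 = 6.67, rounded up to 7.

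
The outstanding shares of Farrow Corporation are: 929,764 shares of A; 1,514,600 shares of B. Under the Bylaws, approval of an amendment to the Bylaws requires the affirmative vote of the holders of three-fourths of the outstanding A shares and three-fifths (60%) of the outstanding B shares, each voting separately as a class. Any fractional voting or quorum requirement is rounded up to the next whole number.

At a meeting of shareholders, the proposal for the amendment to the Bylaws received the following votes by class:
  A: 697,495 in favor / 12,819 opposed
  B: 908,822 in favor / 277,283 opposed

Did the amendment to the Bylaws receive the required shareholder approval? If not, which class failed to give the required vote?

A: 3/4 of 929764 = 697323; 697,323 required, 697,495 in favor — approved.
B: 3/5 of 1514600 = 908760; 908,760 required, 908,822 in favor — approved.

Approved — every class gave the required vote.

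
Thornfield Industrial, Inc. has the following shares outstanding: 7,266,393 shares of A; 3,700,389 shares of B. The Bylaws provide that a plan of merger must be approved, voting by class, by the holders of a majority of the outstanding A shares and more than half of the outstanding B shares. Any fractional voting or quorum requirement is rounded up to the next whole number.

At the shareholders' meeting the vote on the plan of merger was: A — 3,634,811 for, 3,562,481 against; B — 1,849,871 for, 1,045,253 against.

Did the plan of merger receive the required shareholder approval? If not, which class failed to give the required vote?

A: a majority of 7266393 is 3633197; 3,633,197 required, 3,634,811 in favor — approved.
B: a majority of 3700389 is 1850195; 1,850,195 required, 1,849,871 in favor — not approved.

Not approved — the B shares did not give the required vote.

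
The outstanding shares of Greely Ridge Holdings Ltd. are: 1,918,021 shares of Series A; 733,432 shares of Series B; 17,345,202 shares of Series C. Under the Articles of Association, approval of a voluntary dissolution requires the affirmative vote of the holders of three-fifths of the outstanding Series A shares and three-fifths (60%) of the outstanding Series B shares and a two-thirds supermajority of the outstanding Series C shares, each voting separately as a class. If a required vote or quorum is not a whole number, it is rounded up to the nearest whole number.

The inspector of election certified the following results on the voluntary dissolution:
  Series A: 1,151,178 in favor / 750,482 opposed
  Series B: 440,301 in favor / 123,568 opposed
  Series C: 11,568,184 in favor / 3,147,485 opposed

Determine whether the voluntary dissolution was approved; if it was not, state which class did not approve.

Approved — every class gave the required vote.

Series A: 3/5 of 1918021 = 1150812.60, rounded up to 1150813; 1,150,813 required, 1,151,178 in favor — approved.
Series B: 3/5 of 733432 = 440059.20, rounded up to 440060; 440,060 required, 440,301 in favor — approved.
Series C: 2/3 of 17345202 = 11563468; 11,563,468 required, 11,568,184 in favor — approved.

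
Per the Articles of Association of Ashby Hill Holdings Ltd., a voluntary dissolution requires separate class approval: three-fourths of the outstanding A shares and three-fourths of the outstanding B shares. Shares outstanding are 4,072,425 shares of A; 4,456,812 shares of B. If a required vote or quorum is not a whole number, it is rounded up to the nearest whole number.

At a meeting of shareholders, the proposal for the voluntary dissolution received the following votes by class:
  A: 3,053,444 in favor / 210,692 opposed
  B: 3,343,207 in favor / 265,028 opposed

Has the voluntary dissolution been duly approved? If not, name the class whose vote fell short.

Not approved — the A shares did not give the required vote.

A: 3/4 of 4072425 = 3054318.75, rounded up to 3054319; 3,054,319 required, 3,053,444 in favor — not approved.
B: 3/4 of 4456812 = 3342609; 3,342,609 required, 3,343,207 in favor — approved.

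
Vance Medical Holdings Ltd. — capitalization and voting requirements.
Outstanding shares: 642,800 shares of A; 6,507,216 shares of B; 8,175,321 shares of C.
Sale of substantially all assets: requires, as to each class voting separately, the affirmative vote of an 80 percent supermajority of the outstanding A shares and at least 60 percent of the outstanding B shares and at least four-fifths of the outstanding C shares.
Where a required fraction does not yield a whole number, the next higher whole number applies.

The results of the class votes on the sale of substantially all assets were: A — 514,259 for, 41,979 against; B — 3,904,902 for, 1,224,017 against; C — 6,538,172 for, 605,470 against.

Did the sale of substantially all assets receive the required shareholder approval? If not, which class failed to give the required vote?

A: 4/5 of 642800 = 514240; 514,240 required, 514,259 in favor — approved.
B: 3/5 of 6507216 = 3904329.60, rounded up to 3904330; 3,904,330 required, 3,904,902 in favor — approved.
C: 4/5 of 8175321 = 6540256.80, rounded up to 6540257; 6,540,257 required, 6,538,172 in favor — not approved.

Not approved — the C shares did not give the required vote.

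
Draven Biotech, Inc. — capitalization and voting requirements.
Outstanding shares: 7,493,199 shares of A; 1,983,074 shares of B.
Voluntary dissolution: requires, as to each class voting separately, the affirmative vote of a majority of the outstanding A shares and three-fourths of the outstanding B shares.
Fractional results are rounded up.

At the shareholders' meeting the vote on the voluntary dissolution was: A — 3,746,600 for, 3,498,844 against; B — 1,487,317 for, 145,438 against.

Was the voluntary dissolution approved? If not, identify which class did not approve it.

Approved — every class gave the required vote.

A: a majority of 7493199 is 3746600; 3,746,600 required, 3,746,600 in favor — approved.
B: 3/4 of 1983074 = 1487305.50, rounded up to 1487306; 1,487,306 required, 1,487,317 in favor — approved.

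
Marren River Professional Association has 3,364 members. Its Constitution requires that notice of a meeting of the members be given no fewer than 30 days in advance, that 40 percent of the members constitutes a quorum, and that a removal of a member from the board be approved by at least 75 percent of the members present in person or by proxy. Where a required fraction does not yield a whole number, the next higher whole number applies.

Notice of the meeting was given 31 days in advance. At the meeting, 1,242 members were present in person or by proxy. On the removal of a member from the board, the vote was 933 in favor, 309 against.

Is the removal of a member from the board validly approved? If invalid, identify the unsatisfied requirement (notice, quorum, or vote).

Invalid — quorum requirement not satisfied.

Notice: 31 days given; 30 required. Satisfied.
Quorum: 40% of 3,364 = 1,345.60, rounded up to 1,346; 1,242 present. Not satisfied.
Vote: requires three-fourths of those present (1,242); 3/4 of 1242 = 931.50, rounded up to 932, so 932 needed; 933 in favor. Satisfied.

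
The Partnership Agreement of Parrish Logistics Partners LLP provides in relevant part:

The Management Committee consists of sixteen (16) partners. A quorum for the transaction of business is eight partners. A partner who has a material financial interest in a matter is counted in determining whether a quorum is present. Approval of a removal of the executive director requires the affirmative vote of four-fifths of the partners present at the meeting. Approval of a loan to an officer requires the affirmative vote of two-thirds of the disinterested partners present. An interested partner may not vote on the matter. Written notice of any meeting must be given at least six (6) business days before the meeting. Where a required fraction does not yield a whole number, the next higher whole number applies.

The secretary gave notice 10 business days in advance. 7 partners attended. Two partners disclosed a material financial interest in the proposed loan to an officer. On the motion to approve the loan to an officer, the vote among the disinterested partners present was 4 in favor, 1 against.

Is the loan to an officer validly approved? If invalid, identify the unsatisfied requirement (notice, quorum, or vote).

Invalid — quorum requirement not satisfied.

Notice: 10 business days given; 6 required (10 ≥ 6). Satisfied.
Quorum: 7 present (interested partners count toward quorum); quorum is 8. Not satisfied.
Vote: the loan to an officer requires two-thirds of the disinterested partners present (7 − 2 = 5). 2/3 of 5 = 3.33, rounded up to 4, so 4 affirmative votes are needed; 4 voted in favor. Satisfied. (Moot — without a quorum no business can be validly transacted.)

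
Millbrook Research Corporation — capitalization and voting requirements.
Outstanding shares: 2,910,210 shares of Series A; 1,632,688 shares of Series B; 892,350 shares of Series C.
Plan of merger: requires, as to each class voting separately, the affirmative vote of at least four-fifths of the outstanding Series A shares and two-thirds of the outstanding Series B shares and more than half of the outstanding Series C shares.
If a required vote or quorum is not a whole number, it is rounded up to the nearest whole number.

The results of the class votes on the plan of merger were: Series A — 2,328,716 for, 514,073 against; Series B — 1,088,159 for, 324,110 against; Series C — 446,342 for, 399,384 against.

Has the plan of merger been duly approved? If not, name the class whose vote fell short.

Series A: 4/5 of 2910210 = 2328168; 2,328,168 required, 2,328,716 in favor — approved.
Series B: 2/3 of 1632688 = 1088458.67, rounded up to 1088459; 1,088,459 required, 1,088,159 in favor — not approved.
Series C: a majority of 892350 is 446176; 446,176 required, 446,342 in favor — approved.

Not approved — the Series B shares did not give the required vote.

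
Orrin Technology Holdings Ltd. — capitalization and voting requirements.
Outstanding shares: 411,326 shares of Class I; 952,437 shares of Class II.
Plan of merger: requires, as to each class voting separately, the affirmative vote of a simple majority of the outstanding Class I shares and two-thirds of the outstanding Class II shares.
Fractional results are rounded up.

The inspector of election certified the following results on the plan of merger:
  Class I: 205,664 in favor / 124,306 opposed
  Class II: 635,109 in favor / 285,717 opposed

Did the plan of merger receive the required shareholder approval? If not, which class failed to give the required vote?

Approved — every class gave the required vote.

Class I: a majority of 411326 is 205664; 205,664 required, 205,664 in favor — approved.
Class II: 2/3 of 952437 = 634958; 634,958 required, 635,109 in favor — approved.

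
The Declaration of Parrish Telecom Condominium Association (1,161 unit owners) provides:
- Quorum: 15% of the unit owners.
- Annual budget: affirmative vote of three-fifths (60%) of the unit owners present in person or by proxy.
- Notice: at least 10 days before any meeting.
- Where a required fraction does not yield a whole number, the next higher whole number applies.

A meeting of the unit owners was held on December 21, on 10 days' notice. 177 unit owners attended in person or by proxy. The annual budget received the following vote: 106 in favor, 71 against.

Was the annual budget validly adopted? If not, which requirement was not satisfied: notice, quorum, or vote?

Invalid — vote requirement not satisfied.

Notice: 10 days given; 10 required. Satisfied.
Quorum: 15% of 1,161 = 174.15, rounded up to 175; 177 present. Satisfied.
Vote: requires three-fifths of those present (177); 3/5 of 177 = 106.20, rounded up to 107, so 107 needed; 106 in favor. Not satisfied.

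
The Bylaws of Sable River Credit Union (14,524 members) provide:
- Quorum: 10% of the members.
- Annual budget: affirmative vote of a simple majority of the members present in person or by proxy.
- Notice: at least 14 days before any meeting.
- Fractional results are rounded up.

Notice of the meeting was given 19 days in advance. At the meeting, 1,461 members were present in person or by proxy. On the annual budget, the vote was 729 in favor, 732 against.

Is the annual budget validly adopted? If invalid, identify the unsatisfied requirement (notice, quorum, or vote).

Notice: 19 days given; 14 required. Satisfied.
Quorum: 10% of 14,524 = 1,452.40, rounded up to 1,453; 1,461 present. Satisfied.
Vote: requires a majority of those present (1,461); a majority of 1461 is 731, so 731 needed; 729 in favor. Not satisfied.

Invalid — vote requirement not satisfied.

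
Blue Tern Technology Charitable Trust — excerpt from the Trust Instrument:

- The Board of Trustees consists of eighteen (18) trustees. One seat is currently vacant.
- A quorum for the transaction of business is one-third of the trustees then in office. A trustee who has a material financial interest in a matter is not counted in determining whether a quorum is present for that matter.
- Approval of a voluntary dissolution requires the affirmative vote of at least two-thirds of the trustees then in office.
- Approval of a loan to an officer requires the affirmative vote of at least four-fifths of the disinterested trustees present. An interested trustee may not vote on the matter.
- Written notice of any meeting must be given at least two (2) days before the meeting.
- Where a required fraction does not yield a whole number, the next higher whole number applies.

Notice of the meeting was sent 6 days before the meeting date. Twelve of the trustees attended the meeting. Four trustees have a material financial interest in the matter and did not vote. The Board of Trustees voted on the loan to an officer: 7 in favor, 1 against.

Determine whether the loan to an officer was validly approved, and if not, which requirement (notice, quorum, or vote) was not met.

Notice: 6 days given; 2 required (6 ≥ 2). Satisfied.
Quorum: 12 present, but the 4 interested trustees do not count, leaving 8. Quorum is 6. Satisfied.
Vote: the loan to an officer requires four-fifths of the disinterested trustees present (12 − 4 = 8). 4/5 of 8 = 6.40, rounded up to 7, so 7 affirmative votes are needed; 7 voted in favor. Satisfied.

Valid — all requirements satisfied.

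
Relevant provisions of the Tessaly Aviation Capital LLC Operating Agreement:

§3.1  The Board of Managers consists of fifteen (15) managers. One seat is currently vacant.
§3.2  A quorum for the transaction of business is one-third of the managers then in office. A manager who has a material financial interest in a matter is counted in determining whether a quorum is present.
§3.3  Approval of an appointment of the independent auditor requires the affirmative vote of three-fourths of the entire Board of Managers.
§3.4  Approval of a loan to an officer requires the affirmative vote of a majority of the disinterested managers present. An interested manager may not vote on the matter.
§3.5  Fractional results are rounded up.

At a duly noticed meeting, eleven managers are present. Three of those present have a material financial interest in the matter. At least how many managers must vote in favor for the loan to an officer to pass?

The loan to an officer requires a majority of the disinterested managers present (11 − 3 = 8).
A majority of 8 is 5.

5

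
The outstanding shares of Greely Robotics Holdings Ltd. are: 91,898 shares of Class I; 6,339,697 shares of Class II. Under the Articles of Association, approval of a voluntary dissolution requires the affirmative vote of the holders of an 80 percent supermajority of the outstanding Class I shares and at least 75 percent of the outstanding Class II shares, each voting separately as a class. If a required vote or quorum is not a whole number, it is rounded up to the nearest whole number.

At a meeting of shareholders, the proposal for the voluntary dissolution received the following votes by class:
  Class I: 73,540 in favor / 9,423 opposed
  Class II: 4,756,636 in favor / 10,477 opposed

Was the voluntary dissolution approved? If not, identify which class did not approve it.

Class I: 4/5 of 91898 = 73518.40, rounded up to 73519; 73,519 required, 73,540 in favor — approved.
Class II: 3/4 of 6339697 = 4754772.75, rounded up to 4754773; 4,754,773 required, 4,756,636 in favor — approved.

Approved — every class gave the required vote.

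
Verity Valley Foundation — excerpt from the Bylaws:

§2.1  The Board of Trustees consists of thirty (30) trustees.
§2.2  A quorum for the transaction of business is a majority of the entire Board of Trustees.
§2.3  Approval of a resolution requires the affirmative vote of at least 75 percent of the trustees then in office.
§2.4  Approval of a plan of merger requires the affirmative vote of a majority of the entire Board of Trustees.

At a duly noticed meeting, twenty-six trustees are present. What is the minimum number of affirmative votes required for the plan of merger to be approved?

The plan of merger requires a majority of the entire Board of Trustees (30).
A majority of 30 is 16.

16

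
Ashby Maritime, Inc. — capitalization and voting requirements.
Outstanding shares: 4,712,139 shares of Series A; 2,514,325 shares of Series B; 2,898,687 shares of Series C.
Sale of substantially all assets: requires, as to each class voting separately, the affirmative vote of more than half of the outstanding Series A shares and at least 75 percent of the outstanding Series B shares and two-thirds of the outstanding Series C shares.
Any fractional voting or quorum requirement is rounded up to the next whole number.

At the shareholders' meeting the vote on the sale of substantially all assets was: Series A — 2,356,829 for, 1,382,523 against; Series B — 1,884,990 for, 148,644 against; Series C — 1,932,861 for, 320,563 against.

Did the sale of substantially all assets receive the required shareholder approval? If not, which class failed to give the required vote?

Not approved — the Series B shares did not give the required vote.

Series A: a majority of 4712139 is 2356070; 2,356,070 required, 2,356,829 in favor — approved.
Series B: 3/4 of 2514325 = 1885743.75, rounded up to 1885744; 1,885,744 required, 1,884,990 in favor — not approved.
Series C: 2/3 of 2898687 = 1932458; 1,932,458 required, 1,932,861 in favor — approved.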